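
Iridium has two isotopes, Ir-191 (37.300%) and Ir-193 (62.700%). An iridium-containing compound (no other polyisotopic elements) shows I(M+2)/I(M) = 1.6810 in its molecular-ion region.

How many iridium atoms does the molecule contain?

1

The M+2/M ratio from n Ir atoms is n · q/p = n · 0.62700/0.37300.
n = 1.6810 × 0.37300/0.62700 = 1.00 ≈ 1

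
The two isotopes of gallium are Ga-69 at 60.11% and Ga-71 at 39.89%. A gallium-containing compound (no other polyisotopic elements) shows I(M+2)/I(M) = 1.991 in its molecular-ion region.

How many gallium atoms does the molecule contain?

3

With n Ga atoms, P(M+2)/P(M) = C(n,1)·p^(n−1)q / p^n = n·q/p = n · 0.3989/0.6011.
n = 1.991 × 0.6011/0.3989 = 3.00 ≈ 3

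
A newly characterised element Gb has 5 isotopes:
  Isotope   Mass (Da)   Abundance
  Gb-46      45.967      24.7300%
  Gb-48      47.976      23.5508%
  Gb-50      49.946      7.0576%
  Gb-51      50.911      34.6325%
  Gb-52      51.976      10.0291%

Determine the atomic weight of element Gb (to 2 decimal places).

Weight each isotope mass by its fractional abundance: 0.247300 × 45.967 + 0.235508 × 47.976 + 0.070576 × 49.946 + 0.346325 × 50.911 + 0.100291 × 51.976
= 11.3676 + 11.2987 + 3.5250 + 17.6318 + 5.2127 = 49.0358 Da

49.04 Da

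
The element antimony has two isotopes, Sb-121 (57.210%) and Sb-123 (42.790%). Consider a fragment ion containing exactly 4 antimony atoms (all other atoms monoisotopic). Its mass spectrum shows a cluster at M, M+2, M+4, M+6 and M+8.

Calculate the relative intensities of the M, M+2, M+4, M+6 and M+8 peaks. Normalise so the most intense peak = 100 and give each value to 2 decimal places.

Expanding (0.57210 + 0.42790)^4:
P(M) = 0.57210^4 = 0.107124
P(M+2) = 4 × 0.57210^3 × 0.42790^1 = 0.320493
P(M+4) = 6 × 0.57210^2 × 0.42790^2 = 0.359567
P(M+6) = 4 × 0.57210^1 × 0.42790^3 = 0.179291
P(M+8) = 0.42790^4 = 0.033525
The M+4 peak is largest (0.359567); scaling to 100 gives 29.79 : 89.13 : 100.00 : 49.86 : 9.32.

29.79 : 89.13 : 100.00 : 49.86 : 9.32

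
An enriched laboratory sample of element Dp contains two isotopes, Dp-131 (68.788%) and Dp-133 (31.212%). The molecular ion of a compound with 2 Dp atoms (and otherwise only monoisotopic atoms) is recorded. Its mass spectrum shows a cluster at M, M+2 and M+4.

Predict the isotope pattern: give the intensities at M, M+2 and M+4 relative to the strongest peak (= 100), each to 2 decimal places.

Each Dp atom is independently Dp-131 (p = 0.68788) or Dp-133 (q = 0.31212); the cluster is the binomial expansion (p + q)^2.
P(M) = 0.68788^2 = 0.473179
P(M+2) = 2 × 0.68788^1 × 0.31212^1 = 0.429402
P(M+4) = 0.31212^2 = 0.097419
The M peak is largest (0.473179); scaling to 100 gives 100.00 : 90.75 : 20.59.

100.00 : 90.75 : 20.59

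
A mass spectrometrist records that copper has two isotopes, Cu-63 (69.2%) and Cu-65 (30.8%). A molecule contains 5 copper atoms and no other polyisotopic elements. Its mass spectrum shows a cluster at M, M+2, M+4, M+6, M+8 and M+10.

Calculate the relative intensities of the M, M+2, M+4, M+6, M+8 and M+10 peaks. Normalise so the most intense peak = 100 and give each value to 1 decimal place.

44.9 : 100.0 : 89.0 : 39.6 : 8.8 : 0.8

The 5 Cu atoms are independent, so intensities follow the terms of (0.692 + 0.308)^5.
P(M) = 0.692^5 = 0.158683
P(M+2) = 5 × 0.692^4 × 0.308^1 = 0.353139
P(M+4) = 10 × 0.692^3 × 0.308^2 = 0.314355
P(M+6) = 10 × 0.692^2 × 0.308^3 = 0.139915
P(M+8) = 5 × 0.692^1 × 0.308^4 = 0.031137
P(M+10) = 0.308^5 = 0.002772
The M+2 peak is largest (0.353139); scaling to 100 gives 44.9 : 100.0 : 89.0 : 39.6 : 8.8 : 0.8.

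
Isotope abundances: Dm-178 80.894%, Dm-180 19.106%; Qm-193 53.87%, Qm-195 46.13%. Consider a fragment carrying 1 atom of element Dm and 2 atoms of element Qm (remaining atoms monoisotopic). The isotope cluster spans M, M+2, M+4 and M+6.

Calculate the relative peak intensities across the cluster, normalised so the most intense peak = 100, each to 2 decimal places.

Element Dm pattern (n=1): 0.80894 : 0.19106
Element Qm pattern (n=2): 0.29019769 : 0.49700462 : 0.21279769
Convolve the two distributions (both contribute in 2-u steps):
  M: 0.80894×0.29019769 = 0.234753
  M+2: 0.80894×0.49700462 + 0.19106×0.29019769 = 0.457492
  M+4: 0.80894×0.21279769 + 0.19106×0.49700462 = 0.267098
  M+6: 0.19106×0.21279769 = 0.040657
Scale to base peak (0.457492) = 100: 51.31 : 100.00 : 58.38 : 8.89

51.31 : 100.00 : 58.38 : 8.89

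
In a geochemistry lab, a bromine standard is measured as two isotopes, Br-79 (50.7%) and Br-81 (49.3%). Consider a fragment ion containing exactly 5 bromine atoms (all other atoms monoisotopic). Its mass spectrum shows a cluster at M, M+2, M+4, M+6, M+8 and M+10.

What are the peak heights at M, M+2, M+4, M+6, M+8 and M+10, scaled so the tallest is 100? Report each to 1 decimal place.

The 5 Br atoms are independent, so intensities follow the terms of (0.507 + 0.493)^5.
P(M) = 0.507^5 = 0.033500
P(M+2) = 5 × 0.507^4 × 0.493^1 = 0.162873
P(M+4) = 10 × 0.507^3 × 0.493^2 = 0.316751
P(M+6) = 10 × 0.507^2 × 0.493^3 = 0.308004
P(M+8) = 5 × 0.507^1 × 0.493^4 = 0.149750
P(M+10) = 0.493^5 = 0.029123
The M+4 peak is largest (0.316751); scaling to 100 gives 10.6 : 51.4 : 100.0 : 97.2 : 47.3 : 9.2.

10.6 : 51.4 : 100.0 : 97.2 : 47.3 : 9.2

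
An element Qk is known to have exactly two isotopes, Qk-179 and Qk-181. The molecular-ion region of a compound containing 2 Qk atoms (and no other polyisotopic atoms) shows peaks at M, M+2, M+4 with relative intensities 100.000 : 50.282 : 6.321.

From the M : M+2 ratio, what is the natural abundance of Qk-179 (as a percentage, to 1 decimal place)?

79.9%

If p is the fraction of Qk that is Qk-179, then I(M+2)/I(M) = [C(2,1)·p^1·(1−p)] / p^2 = 2·(1−p)/p = 50.282/100.000 = 0.5028
(1−p)/p = 0.5028/2 = 0.2514  ⇒  p = 1/(1 + 0.2514) = 0.7991
Qk-179: 79.9%, Qk-181: 20.1%.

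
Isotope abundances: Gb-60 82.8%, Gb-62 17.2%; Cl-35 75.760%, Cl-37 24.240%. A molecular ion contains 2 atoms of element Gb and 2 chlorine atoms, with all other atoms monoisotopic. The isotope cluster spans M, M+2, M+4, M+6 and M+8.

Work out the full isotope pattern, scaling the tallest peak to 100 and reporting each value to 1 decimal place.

94.8 : 100.0 : 39.0 : 6.6 : 0.4

Element Gb pattern (n=2): 0.685584 : 0.284832 : 0.029584
Chlorine pattern (n=2): 0.57395776 : 0.36728448 : 0.05875776
Convolve the two distributions (both contribute in 2-u steps):
  M: 0.685584×0.57395776 = 0.393496
  M+2: 0.685584×0.36728448 + 0.284832×0.57395776 = 0.415286
  M+4: 0.685584×0.05875776 + 0.284832×0.36728448 + 0.029584×0.57395776 = 0.161878
  M+6: 0.284832×0.05875776 + 0.029584×0.36728448 = 0.027602
  M+8: 0.029584×0.05875776 = 0.001738
Scale to base peak (0.415286) = 100: 94.8 : 100.0 : 39.0 : 6.6 : 0.4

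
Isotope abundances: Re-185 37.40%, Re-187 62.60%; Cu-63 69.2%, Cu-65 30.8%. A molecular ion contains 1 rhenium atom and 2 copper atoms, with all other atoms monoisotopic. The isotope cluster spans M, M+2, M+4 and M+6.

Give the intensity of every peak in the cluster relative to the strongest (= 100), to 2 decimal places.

39.00 : 100.00 : 65.84 : 12.93

Rhenium pattern (n=1): 0.3740 : 0.6260
Copper pattern (n=2): 0.478864 : 0.426272 : 0.094864
Convolve the two distributions (both contribute in 2-u steps):
  M: 0.3740×0.478864 = 0.179095
  M+2: 0.3740×0.426272 + 0.6260×0.478864 = 0.459195
  M+4: 0.3740×0.094864 + 0.6260×0.426272 = 0.302325
  M+6: 0.6260×0.094864 = 0.059385
Scale to base peak (0.459195) = 100: 39.00 : 100.00 : 65.84 : 12.93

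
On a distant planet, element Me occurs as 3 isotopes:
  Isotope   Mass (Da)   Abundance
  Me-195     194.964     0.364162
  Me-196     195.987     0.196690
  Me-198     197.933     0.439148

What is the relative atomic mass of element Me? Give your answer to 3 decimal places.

196.469 Da

Weight each isotope mass by its fractional abundance: 0.364162 × 194.964 + 0.196690 × 195.987 + 0.439148 × 197.933
= 70.9985 + 38.5487 + 86.9219 = 196.4691 Da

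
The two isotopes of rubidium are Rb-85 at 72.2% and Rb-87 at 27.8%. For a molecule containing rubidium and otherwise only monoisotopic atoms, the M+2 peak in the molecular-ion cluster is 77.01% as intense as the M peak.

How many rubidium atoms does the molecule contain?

The M+2/M ratio from n Rb atoms is n · q/p = n · 0.278/0.722.
n = 0.7701 × 0.722/0.278 = 2.00 ≈ 2

2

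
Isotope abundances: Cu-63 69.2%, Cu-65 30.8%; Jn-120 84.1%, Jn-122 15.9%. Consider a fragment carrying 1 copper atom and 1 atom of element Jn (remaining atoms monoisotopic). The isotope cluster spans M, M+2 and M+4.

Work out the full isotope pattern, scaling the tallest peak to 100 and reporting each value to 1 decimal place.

100.0 : 63.4 : 8.4

Copper pattern (n=1): 0.6920 : 0.3080
Element Jn pattern (n=1): 0.8410 : 0.1590
Convolve the two distributions (both contribute in 2-u steps):
  M: 0.6920×0.8410 = 0.581972
  M+2: 0.6920×0.1590 + 0.3080×0.8410 = 0.369056
  M+4: 0.3080×0.1590 = 0.048972
Scale to base peak (0.581972) = 100: 100.0 : 63.4 : 8.4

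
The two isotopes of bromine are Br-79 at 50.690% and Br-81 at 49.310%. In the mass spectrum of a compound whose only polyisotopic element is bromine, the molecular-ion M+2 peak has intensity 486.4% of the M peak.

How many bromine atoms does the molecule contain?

5

With n Br atoms, P(M+2)/P(M) = C(n,1)·p^(n−1)q / p^n = n·q/p = n · 0.49310/0.50690.
n = 4.864 × 0.50690/0.49310 = 5.00 ≈ 5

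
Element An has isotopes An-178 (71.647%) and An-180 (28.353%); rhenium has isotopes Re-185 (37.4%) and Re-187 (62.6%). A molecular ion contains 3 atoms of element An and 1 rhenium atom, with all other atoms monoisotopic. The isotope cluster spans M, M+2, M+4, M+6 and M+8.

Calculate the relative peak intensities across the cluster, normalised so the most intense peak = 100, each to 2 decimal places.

Element An pattern (n=3): 0.36778502 : 0.43663274 : 0.17278948 : 0.02279277
Rhenium pattern (n=1): 0.3740 : 0.6260
Convolve the two distributions (both contribute in 2-u steps):
  M: 0.36778502×0.3740 = 0.137552
  M+2: 0.36778502×0.6260 + 0.43663274×0.3740 = 0.393534
  M+4: 0.43663274×0.6260 + 0.17278948×0.3740 = 0.337955
  M+6: 0.17278948×0.6260 + 0.02279277×0.3740 = 0.116691
  M+8: 0.02279277×0.6260 = 0.014268
Scale to base peak (0.393534) = 100: 34.95 : 100.00 : 85.88 : 29.65 : 3.63

34.95 : 100.00 : 85.88 : 29.65 : 3.63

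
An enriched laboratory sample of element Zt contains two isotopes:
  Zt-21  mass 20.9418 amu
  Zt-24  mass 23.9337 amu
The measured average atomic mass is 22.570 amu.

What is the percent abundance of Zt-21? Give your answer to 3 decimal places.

45.580%

Writing the weighted mean with unknown fraction x of Zt-21:
20.9418·x + 23.9337·(1 − x) = 22.570
(20.9418 − 23.9337)·x = 22.570 − 23.9337
x = -1.3637 / -2.9919 = 0.45580 → 45.580% Zt-21, 54.420% Zt-24.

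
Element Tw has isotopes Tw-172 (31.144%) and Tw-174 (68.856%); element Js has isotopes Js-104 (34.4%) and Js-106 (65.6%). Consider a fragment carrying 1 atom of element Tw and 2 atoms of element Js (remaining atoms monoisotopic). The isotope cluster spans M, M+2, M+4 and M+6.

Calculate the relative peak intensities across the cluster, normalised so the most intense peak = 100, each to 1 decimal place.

8.3 : 49.9 : 100.0 : 66.6

Element Tw pattern (n=1): 0.31144 : 0.68856
Element Js pattern (n=2): 0.118336 : 0.451328 : 0.430336
Convolve the two distributions (both contribute in 2-u steps):
  M: 0.31144×0.118336 = 0.036855
  M+2: 0.31144×0.451328 + 0.68856×0.118336 = 0.222043
  M+4: 0.31144×0.430336 + 0.68856×0.451328 = 0.444790
  M+6: 0.68856×0.430336 = 0.296312
Scale to base peak (0.444790) = 100: 8.3 : 49.9 : 100.0 : 66.6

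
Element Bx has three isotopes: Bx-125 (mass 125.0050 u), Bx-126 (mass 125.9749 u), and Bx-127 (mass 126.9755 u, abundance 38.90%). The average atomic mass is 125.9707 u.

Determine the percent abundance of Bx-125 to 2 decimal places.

40.56%

Let x and y be the fractions of Bx-125 and Bx-126. Then x + y = 1 − 0.3890 = 0.6110 and 125.0050x + 125.9749y = 125.9707 − 0.3890×126.9755 = 76.5772305.
Substituting: 125.0050x + 125.9749(0.6110 − x) = 76.5772305
(125.0050 − 125.9749)x = -0.3934334  ⇒  x = 0.40564, y = 0.20536
Bx-125: 40.56%, Bx-126: 20.54%.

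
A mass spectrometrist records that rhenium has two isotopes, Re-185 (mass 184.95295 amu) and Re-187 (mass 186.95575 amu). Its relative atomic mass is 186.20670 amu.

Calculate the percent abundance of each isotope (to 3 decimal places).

Re-185: 37.400%, Re-187: 62.600%

Let x be the fractional abundance of Re-185; then Re-187 has abundance 1 − x.
184.95295·x + 186.95575·(1 − x) = 186.20670
(184.95295 − 186.95575)·x = 186.20670 − 186.95575
x = -0.74905 / -2.00280 = 0.37400 → 37.400% Re-185, 62.600% Re-187.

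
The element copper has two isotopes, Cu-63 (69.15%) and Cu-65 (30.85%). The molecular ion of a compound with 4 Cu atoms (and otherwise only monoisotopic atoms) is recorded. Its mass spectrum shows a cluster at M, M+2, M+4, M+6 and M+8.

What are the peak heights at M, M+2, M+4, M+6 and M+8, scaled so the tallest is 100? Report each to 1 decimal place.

56.0 : 100.0 : 66.9 : 19.9 : 2.2

Expanding (0.6915 + 0.3085)^4:
P(M) = 0.6915^4 = 0.228649
P(M+2) = 4 × 0.6915^3 × 0.3085^1 = 0.408030
P(M+4) = 6 × 0.6915^2 × 0.3085^2 = 0.273052
P(M+6) = 4 × 0.6915^1 × 0.3085^3 = 0.081212
P(M+8) = 0.3085^4 = 0.009058
The M+2 peak is largest (0.408030); scaling to 100 gives 56.0 : 100.0 : 66.9 : 19.9 : 2.2.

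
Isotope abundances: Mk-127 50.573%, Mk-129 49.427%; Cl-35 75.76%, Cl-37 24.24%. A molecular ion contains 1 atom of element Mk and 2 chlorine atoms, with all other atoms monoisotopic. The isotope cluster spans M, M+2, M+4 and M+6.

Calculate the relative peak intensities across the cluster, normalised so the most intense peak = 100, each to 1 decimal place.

61.8 : 100.0 : 45.0 : 6.2

Element Mk pattern (n=1): 0.50573 : 0.49427
Chlorine pattern (n=2): 0.57395776 : 0.36728448 : 0.05875776
Convolve the two distributions (both contribute in 2-u steps):
  M: 0.50573×0.57395776 = 0.290268
  M+2: 0.50573×0.36728448 + 0.49427×0.57395776 = 0.469437
  M+4: 0.50573×0.05875776 + 0.49427×0.36728448 = 0.211253
  M+6: 0.49427×0.05875776 = 0.029042
Scale to base peak (0.469437) = 100: 61.8 : 100.0 : 45.0 : 6.2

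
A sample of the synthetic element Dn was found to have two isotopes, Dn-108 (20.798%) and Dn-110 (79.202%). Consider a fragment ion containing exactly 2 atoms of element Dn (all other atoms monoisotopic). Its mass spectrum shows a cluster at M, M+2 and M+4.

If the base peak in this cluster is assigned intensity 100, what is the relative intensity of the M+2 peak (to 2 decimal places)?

52.52

(0.20798 + 0.79202)^2 gives M 0.0433, M+2 0.3294, M+4 0.6273; the largest is M+4.
P(M+4) = C(2,2) × 0.20798^0 × 0.79202^2 = 1 × 1.0000 × 0.62729568 = 0.627296 (base)
P(M+2) = C(2,1) × 0.20798^1 × 0.79202^1 = 2 × 0.20798 × 0.79202 = 0.329449
Relative intensity = 0.329449 / 0.627296 × 100 = 52.52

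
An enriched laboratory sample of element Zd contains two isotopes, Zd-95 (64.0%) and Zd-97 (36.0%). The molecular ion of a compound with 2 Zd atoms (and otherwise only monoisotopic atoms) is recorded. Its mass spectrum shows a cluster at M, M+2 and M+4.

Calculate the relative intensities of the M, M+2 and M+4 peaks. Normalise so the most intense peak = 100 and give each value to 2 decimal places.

88.89 : 100.00 : 28.12

Each Zd atom is independently Zd-95 (p = 0.640) or Zd-97 (q = 0.360); the cluster is the binomial expansion (p + q)^2.
P(M) = 0.640^2 = 0.409600
P(M+2) = 2 × 0.640^1 × 0.360^1 = 0.460800
P(M+4) = 0.360^2 = 0.129600
The M+2 peak is largest (0.460800); scaling to 100 gives 88.89 : 100.00 : 28.12.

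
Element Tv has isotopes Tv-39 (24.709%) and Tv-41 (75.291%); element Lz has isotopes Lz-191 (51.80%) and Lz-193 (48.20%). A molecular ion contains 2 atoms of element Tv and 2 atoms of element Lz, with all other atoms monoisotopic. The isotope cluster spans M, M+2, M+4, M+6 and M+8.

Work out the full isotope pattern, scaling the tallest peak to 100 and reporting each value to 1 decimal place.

Element Tv pattern (n=2): 0.06105347 : 0.37207306 : 0.56687347
Element Lz pattern (n=2): 0.268324 : 0.499352 : 0.232324
Convolve the two distributions (both contribute in 2-u steps):
  M: 0.06105347×0.268324 = 0.016382
  M+2: 0.06105347×0.499352 + 0.37207306×0.268324 = 0.130323
  M+4: 0.06105347×0.232324 + 0.37207306×0.499352 + 0.56687347×0.268324 = 0.352085
  M+6: 0.37207306×0.232324 + 0.56687347×0.499352 = 0.369511
  M+8: 0.56687347×0.232324 = 0.131698
Scale to base peak (0.369511) = 100: 4.4 : 35.3 : 95.3 : 100.0 : 35.6

4.4 : 35.3 : 95.3 : 100.0 : 35.6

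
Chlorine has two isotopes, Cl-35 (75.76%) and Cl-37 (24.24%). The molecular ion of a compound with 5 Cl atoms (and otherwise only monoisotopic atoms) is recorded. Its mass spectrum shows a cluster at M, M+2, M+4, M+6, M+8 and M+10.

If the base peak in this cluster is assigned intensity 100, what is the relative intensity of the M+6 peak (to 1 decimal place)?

20.5

Term probabilities: M 0.2496, M+2 0.3993, M+4 0.2555, M+6 0.0817, M+8 0.0131, M+10 0.0008. Base peak = M+2.
P(M+2) = C(5,1) × 0.7576^4 × 0.2424^1 = 5 × 0.32942751 × 0.2424 = 0.399266 (base)
P(M+6) = C(5,3) × 0.7576^2 × 0.2424^3 = 10 × 0.57395776 × 0.01424288 = 0.081748
Relative intensity = 0.081748 / 0.399266 × 100 = 20.5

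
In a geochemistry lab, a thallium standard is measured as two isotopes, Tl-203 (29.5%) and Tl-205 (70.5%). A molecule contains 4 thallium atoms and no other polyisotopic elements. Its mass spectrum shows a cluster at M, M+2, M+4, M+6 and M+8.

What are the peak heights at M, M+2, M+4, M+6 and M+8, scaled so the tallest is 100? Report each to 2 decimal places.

1.83 : 17.51 : 62.77 : 100.00 : 59.75

Expanding (0.295 + 0.705)^4:
P(M) = 0.295^4 = 0.007573
P(M+2) = 4 × 0.295^3 × 0.705^1 = 0.072396
P(M+4) = 6 × 0.295^2 × 0.705^2 = 0.259522
P(M+6) = 4 × 0.295^1 × 0.705^3 = 0.413475
P(M+8) = 0.705^4 = 0.247034
The M+6 peak is largest (0.413475); scaling to 100 gives 1.83 : 17.51 : 62.77 : 100.00 : 59.75.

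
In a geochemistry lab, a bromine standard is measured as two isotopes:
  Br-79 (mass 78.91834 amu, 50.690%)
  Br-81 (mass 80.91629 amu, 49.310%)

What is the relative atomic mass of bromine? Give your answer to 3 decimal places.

Average mass = Σ (abundance × isotope mass) = 0.50690 × 78.91834 + 0.49310 × 80.91629
= 40.003707 + 39.899823 = 79.903530 amu

79.904 amu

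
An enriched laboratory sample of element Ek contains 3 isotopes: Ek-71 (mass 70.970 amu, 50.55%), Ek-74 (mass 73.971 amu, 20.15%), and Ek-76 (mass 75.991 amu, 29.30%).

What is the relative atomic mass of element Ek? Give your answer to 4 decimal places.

73.0459 amu

Average mass = Σ (abundance × isotope mass) = 0.5055 × 70.970 + 0.2015 × 73.971 + 0.2930 × 75.991
= 35.87534 + 14.90516 + 22.26536 = 73.04586 amu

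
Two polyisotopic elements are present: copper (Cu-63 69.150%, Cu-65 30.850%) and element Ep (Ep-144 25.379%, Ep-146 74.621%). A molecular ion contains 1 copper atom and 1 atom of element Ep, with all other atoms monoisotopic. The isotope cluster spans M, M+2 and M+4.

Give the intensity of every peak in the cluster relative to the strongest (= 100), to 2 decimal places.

Copper pattern (n=1): 0.6915 : 0.3085
Element Ep pattern (n=1): 0.25379 : 0.74621
Convolve the two distributions (both contribute in 2-u steps):
  M: 0.6915×0.25379 = 0.175496
  M+2: 0.6915×0.74621 + 0.3085×0.25379 = 0.594298
  M+4: 0.3085×0.74621 = 0.230206
Scale to base peak (0.594298) = 100: 29.53 : 100.00 : 38.74

29.53 : 100.00 : 38.74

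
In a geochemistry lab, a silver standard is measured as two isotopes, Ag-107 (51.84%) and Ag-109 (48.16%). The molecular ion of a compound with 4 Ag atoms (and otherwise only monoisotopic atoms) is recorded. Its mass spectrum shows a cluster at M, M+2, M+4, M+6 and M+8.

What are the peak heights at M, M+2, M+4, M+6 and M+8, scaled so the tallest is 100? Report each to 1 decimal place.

The 4 Ag atoms are independent, so intensities follow the terms of (0.5184 + 0.4816)^4.
P(M) = 0.5184^4 = 0.072220
P(M+2) = 4 × 0.5184^3 × 0.4816^1 = 0.268375
P(M+4) = 6 × 0.5184^2 × 0.4816^2 = 0.373985
P(M+6) = 4 × 0.5184^1 × 0.4816^3 = 0.231624
P(M+8) = 0.4816^4 = 0.053795
The M+4 peak is largest (0.373985); scaling to 100 gives 19.3 : 71.8 : 100.0 : 61.9 : 14.4.

19.3 : 71.8 : 100.0 : 61.9 : 14.4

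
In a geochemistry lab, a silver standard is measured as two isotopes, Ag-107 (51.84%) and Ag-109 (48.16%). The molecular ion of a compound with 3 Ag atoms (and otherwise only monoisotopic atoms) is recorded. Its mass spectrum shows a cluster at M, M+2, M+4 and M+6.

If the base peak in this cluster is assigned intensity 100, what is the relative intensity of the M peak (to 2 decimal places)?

35.88

(0.5184 + 0.4816)^3 gives M 0.1393, M+2 0.3883, M+4 0.3607, M+6 0.1117; the largest is M+2.
P(M+2) = C(3,1) × 0.5184^2 × 0.4816^1 = 3 × 0.26873856 × 0.4816 = 0.388273 (base)
P(M) = C(3,0) × 0.5184^3 × 0.4816^0 = 1 × 0.13931407 × 1.0000 = 0.139314
Relative intensity = 0.139314 / 0.388273 × 100 = 35.88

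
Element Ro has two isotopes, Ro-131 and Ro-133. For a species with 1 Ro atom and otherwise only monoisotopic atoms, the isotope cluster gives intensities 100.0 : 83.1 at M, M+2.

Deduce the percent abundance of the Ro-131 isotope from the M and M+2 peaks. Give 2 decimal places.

54.61%

If p is the fraction of Ro that is Ro-131, then I(M+2)/I(M) = [C(1,1)·p^0·(1−p)] / p^1 = 1·(1−p)/p = 83.1/100.0 = 0.8310
(1−p)/p = 0.8310/1 = 0.8310  ⇒  p = 1/(1 + 0.8310) = 0.5461
Ro-131: 54.61%, Ro-133: 45.39%.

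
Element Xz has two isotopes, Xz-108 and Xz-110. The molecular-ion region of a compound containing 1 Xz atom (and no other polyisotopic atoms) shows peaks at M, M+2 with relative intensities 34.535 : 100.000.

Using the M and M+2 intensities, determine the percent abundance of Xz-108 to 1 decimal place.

Write p for the Xz-108 fraction. I(M+2)/I(M) = [C(1,1)·p^0·(1−p)] / p^1 = 1·(1−p)/p = 100.000/34.535 = 2.8956
(1−p)/p = 2.8956/1 = 2.8956  ⇒  p = 1/(1 + 2.8956) = 0.2567
Xz-108: 25.7%, Xz-110: 74.3%.

25.7%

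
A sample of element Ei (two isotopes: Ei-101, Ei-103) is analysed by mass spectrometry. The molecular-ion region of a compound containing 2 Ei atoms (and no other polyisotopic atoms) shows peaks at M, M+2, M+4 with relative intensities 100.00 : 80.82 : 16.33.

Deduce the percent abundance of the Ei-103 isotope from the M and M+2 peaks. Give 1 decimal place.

28.8%

Let p = fractional abundance of Ei-101. I(M+2)/I(M) = [C(2,1)·p^1·(1−p)] / p^2 = 2·(1−p)/p = 80.82/100.00 = 0.8082
(1−p)/p = 0.8082/2 = 0.4041  ⇒  p = 1/(1 + 0.4041) = 0.7122
Ei-101: 71.2%, Ei-103: 28.8%.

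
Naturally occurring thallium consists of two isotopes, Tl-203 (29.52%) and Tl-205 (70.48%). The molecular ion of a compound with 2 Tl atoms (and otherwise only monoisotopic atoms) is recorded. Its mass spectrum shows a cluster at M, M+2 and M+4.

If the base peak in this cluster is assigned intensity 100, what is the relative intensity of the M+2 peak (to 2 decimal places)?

83.77

Term probabilities: M 0.0871, M+2 0.4161, M+4 0.4967. Base peak = M+4.
P(M+4) = C(2,2) × 0.2952^0 × 0.7048^2 = 1 × 1.0000 × 0.49674304 = 0.496743 (base)
P(M+2) = C(2,1) × 0.2952^1 × 0.7048^1 = 2 × 0.2952 × 0.7048 = 0.416114
Relative intensity = 0.416114 / 0.496743 × 100 = 83.77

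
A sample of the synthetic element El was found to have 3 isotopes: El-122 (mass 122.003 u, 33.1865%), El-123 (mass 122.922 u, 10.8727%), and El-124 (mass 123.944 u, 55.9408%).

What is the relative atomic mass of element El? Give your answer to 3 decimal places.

Ar = Σ fᵢ·mᵢ = 0.331865 × 122.003 + 0.108727 × 122.922 + 0.559408 × 123.944
= 40.4885 + 13.3649 + 69.3353 = 123.1887 u

123.189 u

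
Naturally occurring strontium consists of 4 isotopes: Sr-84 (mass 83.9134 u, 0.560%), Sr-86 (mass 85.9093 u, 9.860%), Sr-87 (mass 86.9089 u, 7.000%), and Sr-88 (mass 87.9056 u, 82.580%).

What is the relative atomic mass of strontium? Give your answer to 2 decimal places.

87.62 u

Ar = Σ fᵢ·mᵢ = 0.00560 × 83.9134 + 0.09860 × 85.9093 + 0.07000 × 86.9089 + 0.82580 × 87.9056
= 0.46992 + 8.47066 + 6.08362 + 72.59244 = 87.61664 u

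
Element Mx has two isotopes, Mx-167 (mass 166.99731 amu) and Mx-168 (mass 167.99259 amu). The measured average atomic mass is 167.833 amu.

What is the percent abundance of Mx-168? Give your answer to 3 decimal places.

Writing the weighted mean with unknown fraction x of Mx-167:
166.99731·x + 167.99259·(1 − x) = 167.833
(166.99731 − 167.99259)·x = 167.833 − 167.99259
x = -0.15959 / -0.99528 = 0.16035 → 16.035% Mx-167, 83.965% Mx-168.

83.965%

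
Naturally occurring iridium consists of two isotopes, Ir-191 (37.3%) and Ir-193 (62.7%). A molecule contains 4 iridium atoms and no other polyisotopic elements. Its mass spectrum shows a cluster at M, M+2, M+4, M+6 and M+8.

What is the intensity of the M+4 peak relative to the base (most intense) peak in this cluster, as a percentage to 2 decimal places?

89.23%

(0.373 + 0.627)^4 gives M 0.0194, M+2 0.1302, M+4 0.3282, M+6 0.3678, M+8 0.1546; the largest is M+6.
P(M+6) = C(4,3) × 0.373^1 × 0.627^3 = 4 × 0.3730 × 0.24649188 = 0.367766 (base)
P(M+4) = C(4,2) × 0.373^2 × 0.627^2 = 6 × 0.139129 × 0.393129 = 0.328174
Relative intensity = 0.328174 / 0.367766 × 100 = 89.23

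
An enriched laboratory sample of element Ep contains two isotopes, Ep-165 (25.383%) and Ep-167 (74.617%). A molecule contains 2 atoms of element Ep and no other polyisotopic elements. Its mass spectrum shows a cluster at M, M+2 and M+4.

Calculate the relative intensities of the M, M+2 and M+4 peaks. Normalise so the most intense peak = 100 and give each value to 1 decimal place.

11.6 : 68.0 : 100.0

Each Ep atom is independently Ep-165 (p = 0.25383) or Ep-167 (q = 0.74617); the cluster is the binomial expansion (p + q)^2.
P(M) = 0.25383^2 = 0.064430
P(M+2) = 2 × 0.25383^1 × 0.74617^1 = 0.378801
P(M+4) = 0.74617^2 = 0.556770
The M+4 peak is largest (0.556770); scaling to 100 gives 11.6 : 68.0 : 100.0.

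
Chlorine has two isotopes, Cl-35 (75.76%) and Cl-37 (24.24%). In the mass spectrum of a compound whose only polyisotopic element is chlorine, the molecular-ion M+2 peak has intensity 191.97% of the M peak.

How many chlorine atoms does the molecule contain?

With n Cl atoms, P(M+2)/P(M) = C(n,1)·p^(n−1)q / p^n = n·q/p = n · 0.2424/0.7576.
n = 1.9197 × 0.7576/0.2424 = 6.00 ≈ 6

6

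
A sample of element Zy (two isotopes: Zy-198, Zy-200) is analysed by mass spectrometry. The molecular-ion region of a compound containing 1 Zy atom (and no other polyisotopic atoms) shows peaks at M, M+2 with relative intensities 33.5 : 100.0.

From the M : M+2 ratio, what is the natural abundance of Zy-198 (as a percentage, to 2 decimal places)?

25.09%

If p is the fraction of Zy that is Zy-198, then I(M+2)/I(M) = [C(1,1)·p^0·(1−p)] / p^1 = 1·(1−p)/p = 100.0/33.5 = 2.9851
(1−p)/p = 2.9851/1 = 2.9851  ⇒  p = 1/(1 + 2.9851) = 0.2509
Zy-198: 25.09%, Zy-200: 74.91%.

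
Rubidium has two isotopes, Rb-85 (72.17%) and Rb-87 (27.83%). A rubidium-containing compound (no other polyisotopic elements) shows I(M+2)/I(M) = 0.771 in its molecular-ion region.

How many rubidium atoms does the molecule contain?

The M+2/M ratio from n Rb atoms is n · q/p = n · 0.2783/0.7217.
n = 0.771 × 0.7217/0.2783 = 2.00 ≈ 2

2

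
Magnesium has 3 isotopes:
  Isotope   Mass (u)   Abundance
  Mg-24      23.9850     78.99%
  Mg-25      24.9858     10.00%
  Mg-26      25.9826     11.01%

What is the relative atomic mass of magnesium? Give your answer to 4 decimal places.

Ar = Σ fᵢ·mᵢ = 0.7899 × 23.9850 + 0.1000 × 24.9858 + 0.1101 × 25.9826
= 18.94575 + 2.49858 + 2.86068 = 24.30501 u

24.3050 u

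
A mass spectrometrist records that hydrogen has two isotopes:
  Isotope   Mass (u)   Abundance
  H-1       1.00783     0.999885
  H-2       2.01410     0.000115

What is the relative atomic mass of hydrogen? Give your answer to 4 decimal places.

The abundance-weighted mean is 0.999885 × 1.00783 + 0.000115 × 2.01410
= 1.007714 + 0.000232 = 1.007946 u

1.0079 u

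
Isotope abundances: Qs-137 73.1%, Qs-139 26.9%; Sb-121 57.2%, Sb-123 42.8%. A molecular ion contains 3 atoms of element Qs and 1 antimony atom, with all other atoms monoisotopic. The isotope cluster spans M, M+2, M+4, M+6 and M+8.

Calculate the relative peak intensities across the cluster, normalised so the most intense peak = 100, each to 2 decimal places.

53.99 : 100.00 : 66.53 : 19.10 : 2.01

Element Qs pattern (n=3): 0.39061789 : 0.43122933 : 0.15868767 : 0.01946511
Antimony pattern (n=1): 0.5720 : 0.4280
Convolve the two distributions (both contribute in 2-u steps):
  M: 0.39061789×0.5720 = 0.223433
  M+2: 0.39061789×0.4280 + 0.43122933×0.5720 = 0.413848
  M+4: 0.43122933×0.4280 + 0.15868767×0.5720 = 0.275336
  M+6: 0.15868767×0.4280 + 0.01946511×0.5720 = 0.079052
  M+8: 0.01946511×0.4280 = 0.008331
Scale to base peak (0.413848) = 100: 53.99 : 100.00 : 66.53 : 19.10 : 2.01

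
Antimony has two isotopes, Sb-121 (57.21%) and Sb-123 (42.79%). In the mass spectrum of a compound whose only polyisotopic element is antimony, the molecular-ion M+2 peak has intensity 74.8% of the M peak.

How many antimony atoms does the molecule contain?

With n Sb atoms, P(M+2)/P(M) = C(n,1)·p^(n−1)q / p^n = n·q/p = n · 0.4279/0.5721.
n = 0.748 × 0.5721/0.4279 = 1.00 ≈ 1

1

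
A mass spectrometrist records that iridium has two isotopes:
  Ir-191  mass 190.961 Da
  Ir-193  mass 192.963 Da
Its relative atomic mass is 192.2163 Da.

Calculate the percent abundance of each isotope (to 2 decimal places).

With x = fraction of Ir-191 (so Ir-193 is 1 − x):
190.961·x + 192.963·(1 − x) = 192.2163
(190.961 − 192.963)·x = 192.2163 − 192.963
x = -0.7467 / -2.002 = 0.37298 → 37.30% Ir-191, 62.70% Ir-193.

Ir-191: 37.30%, Ir-193: 62.70%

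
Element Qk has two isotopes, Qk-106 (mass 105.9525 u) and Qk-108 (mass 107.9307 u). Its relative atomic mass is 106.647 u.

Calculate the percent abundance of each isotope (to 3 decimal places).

Qk-106: 64.892%, Qk-108: 35.108%

Writing the weighted mean with unknown fraction x of Qk-106:
105.9525·x + 107.9307·(1 − x) = 106.647
(105.9525 − 107.9307)·x = 106.647 − 107.9307
x = -1.2837 / -1.9782 = 0.64892 → 64.892% Qk-106, 35.108% Qk-108.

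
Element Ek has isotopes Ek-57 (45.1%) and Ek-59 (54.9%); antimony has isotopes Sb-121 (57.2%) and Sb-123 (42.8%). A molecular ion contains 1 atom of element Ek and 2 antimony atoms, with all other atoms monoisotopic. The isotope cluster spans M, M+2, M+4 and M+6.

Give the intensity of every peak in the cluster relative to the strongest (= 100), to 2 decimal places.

36.85 : 100.00 : 87.76 : 25.11

Element Ek pattern (n=1): 0.4510 : 0.5490
Antimony pattern (n=2): 0.327184 : 0.489632 : 0.183184
Convolve the two distributions (both contribute in 2-u steps):
  M: 0.4510×0.327184 = 0.147560
  M+2: 0.4510×0.489632 + 0.5490×0.327184 = 0.400448
  M+4: 0.4510×0.183184 + 0.5490×0.489632 = 0.351424
  M+6: 0.5490×0.183184 = 0.100568
Scale to base peak (0.400448) = 100: 36.85 : 100.00 : 87.76 : 25.11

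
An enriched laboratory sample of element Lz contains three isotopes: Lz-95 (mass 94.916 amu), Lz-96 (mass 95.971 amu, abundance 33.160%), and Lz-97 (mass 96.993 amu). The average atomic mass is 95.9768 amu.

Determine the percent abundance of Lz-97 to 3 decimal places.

Let x and y be the fractions of Lz-95 and Lz-97. Then x + y = 1 − 0.33160 = 0.66840 and 94.916x + 96.993y = 95.9768 − 0.33160×95.971 = 64.1528164.
Substituting: 94.916x + 96.993(0.66840 − x) = 64.1528164
(94.916 − 96.993)x = -0.6773048  ⇒  x = 0.32610, y = 0.34230
Lz-95: 32.610%, Lz-97: 34.230%.

34.230%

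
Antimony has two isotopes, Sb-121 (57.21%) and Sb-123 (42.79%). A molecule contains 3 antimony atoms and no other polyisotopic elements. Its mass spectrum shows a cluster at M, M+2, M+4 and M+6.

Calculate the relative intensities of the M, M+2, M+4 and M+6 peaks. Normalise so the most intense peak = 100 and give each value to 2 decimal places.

The 3 Sb atoms are independent, so intensities follow the terms of (0.5721 + 0.4279)^3.
P(M) = 0.5721^3 = 0.187247
P(M+2) = 3 × 0.5721^2 × 0.4279^1 = 0.420153
P(M+4) = 3 × 0.5721^1 × 0.4279^2 = 0.314252
P(M+6) = 0.4279^3 = 0.078348
The M+2 peak is largest (0.420153); scaling to 100 gives 44.57 : 100.00 : 74.79 : 18.65.

44.57 : 100.00 : 74.79 : 18.65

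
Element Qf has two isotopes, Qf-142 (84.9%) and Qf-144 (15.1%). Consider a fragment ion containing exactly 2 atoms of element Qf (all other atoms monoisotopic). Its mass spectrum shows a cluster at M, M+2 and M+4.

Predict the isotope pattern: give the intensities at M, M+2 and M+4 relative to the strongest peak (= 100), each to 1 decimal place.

100.0 : 35.6 : 3.2

The 2 Qf atoms are independent, so intensities follow the terms of (0.849 + 0.151)^2.
P(M) = 0.849^2 = 0.720801
P(M+2) = 2 × 0.849^1 × 0.151^1 = 0.256398
P(M+4) = 0.151^2 = 0.022801
The M peak is largest (0.720801); scaling to 100 gives 100.0 : 35.6 : 3.2.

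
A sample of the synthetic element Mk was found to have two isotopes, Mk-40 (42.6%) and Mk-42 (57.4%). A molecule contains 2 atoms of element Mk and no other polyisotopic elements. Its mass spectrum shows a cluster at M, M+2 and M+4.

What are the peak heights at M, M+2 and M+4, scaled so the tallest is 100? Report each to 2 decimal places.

The 2 Mk atoms are independent, so intensities follow the terms of (0.426 + 0.574)^2.
P(M) = 0.426^2 = 0.181476
P(M+2) = 2 × 0.426^1 × 0.574^1 = 0.489048
P(M+4) = 0.574^2 = 0.329476
The M+2 peak is largest (0.489048); scaling to 100 gives 37.11 : 100.00 : 67.37.

37.11 : 100.00 : 67.37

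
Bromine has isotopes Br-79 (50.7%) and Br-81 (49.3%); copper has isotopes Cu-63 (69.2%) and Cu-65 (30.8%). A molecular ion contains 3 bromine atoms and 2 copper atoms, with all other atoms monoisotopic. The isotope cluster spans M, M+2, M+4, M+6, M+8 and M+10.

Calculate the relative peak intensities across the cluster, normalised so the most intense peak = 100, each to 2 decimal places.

17.76 : 67.61 : 100.00 : 71.43 : 24.51 : 3.23

Bromine pattern (n=3): 0.13032384 : 0.38017547 : 0.36967753 : 0.11982316
Copper pattern (n=2): 0.478864 : 0.426272 : 0.094864
Convolve the two distributions (both contribute in 2-u steps):
  M: 0.13032384×0.478864 = 0.062407
  M+2: 0.13032384×0.426272 + 0.38017547×0.478864 = 0.237606
  M+4: 0.13032384×0.094864 + 0.38017547×0.426272 + 0.36967753×0.478864 = 0.351446
  M+6: 0.38017547×0.094864 + 0.36967753×0.426272 + 0.11982316×0.478864 = 0.251027
  M+8: 0.36967753×0.094864 + 0.11982316×0.426272 = 0.086146
  M+10: 0.11982316×0.094864 = 0.011367
Scale to base peak (0.351446) = 100: 17.76 : 67.61 : 100.00 : 71.43 : 24.51 : 3.23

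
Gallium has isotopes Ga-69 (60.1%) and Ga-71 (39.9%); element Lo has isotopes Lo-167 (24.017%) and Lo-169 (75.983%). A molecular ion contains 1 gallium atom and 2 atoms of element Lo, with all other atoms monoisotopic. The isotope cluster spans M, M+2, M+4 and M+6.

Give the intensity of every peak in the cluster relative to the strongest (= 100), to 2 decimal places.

Gallium pattern (n=1): 0.6010 : 0.3990
Element Lo pattern (n=2): 0.05768163 : 0.36497674 : 0.57734163
Convolve the two distributions (both contribute in 2-u steps):
  M: 0.6010×0.05768163 = 0.034667
  M+2: 0.6010×0.36497674 + 0.3990×0.05768163 = 0.242366
  M+4: 0.6010×0.57734163 + 0.3990×0.36497674 = 0.492608
  M+6: 0.3990×0.57734163 = 0.230359
Scale to base peak (0.492608) = 100: 7.04 : 49.20 : 100.00 : 46.76

7.04 : 49.20 : 100.00 : 46.76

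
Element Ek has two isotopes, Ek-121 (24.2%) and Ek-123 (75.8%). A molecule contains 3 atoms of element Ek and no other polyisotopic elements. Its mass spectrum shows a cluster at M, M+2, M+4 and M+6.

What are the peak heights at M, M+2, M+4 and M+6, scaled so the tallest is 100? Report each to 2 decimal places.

3.25 : 30.58 : 95.78 : 100.00

The 3 Ek atoms are independent, so intensities follow the terms of (0.242 + 0.758)^3.
P(M) = 0.242^3 = 0.014172
P(M+2) = 3 × 0.242^2 × 0.758^1 = 0.133175
P(M+4) = 3 × 0.242^1 × 0.758^2 = 0.417133
P(M+6) = 0.758^3 = 0.435520
The M+6 peak is largest (0.435520); scaling to 100 gives 3.25 : 30.58 : 95.78 : 100.00.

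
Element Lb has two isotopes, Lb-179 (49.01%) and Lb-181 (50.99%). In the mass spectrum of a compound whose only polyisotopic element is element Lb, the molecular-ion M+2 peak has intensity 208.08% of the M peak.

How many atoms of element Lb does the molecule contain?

The M+2/M ratio from n Lb atoms is n · q/p = n · 0.5099/0.4901.
n = 2.0808 × 0.4901/0.5099 = 2.00 ≈ 2

2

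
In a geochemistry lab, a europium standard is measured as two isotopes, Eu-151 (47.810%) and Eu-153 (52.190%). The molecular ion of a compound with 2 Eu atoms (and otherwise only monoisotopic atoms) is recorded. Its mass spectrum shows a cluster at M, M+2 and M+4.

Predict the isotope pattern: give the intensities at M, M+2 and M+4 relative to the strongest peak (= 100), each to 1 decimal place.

Expanding (0.47810 + 0.52190)^2:
P(M) = 0.47810^2 = 0.228580
P(M+2) = 2 × 0.47810^1 × 0.52190^1 = 0.499041
P(M+4) = 0.52190^2 = 0.272380
The M+2 peak is largest (0.499041); scaling to 100 gives 45.8 : 100.0 : 54.6.

45.8 : 100.0 : 54.6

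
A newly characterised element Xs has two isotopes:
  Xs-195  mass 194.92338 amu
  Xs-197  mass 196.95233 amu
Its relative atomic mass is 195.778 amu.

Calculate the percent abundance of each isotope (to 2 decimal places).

Xs-195: 57.88%, Xs-197: 42.12%

Writing the weighted mean with unknown fraction x of Xs-195:
194.92338·x + 196.95233·(1 − x) = 195.778
(194.92338 − 196.95233)·x = 195.778 − 196.95233
x = -1.17433 / -2.02895 = 0.57879 → 57.88% Xs-195, 42.12% Xs-197.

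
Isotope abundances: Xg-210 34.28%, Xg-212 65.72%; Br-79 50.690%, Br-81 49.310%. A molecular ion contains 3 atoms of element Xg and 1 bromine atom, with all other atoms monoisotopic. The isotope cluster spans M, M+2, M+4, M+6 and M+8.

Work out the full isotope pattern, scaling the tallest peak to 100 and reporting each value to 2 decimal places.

5.63 : 37.83 : 93.52 : 100.00 : 38.57

Element Xg pattern (n=3): 0.04028306 : 0.23168634 : 0.44417814 : 0.28385246
Bromine pattern (n=1): 0.5069 : 0.4931
Convolve the two distributions (both contribute in 2-u steps):
  M: 0.04028306×0.5069 = 0.020419
  M+2: 0.04028306×0.4931 + 0.23168634×0.5069 = 0.137305
  M+4: 0.23168634×0.4931 + 0.44417814×0.5069 = 0.339398
  M+6: 0.44417814×0.4931 + 0.28385246×0.5069 = 0.362909
  M+8: 0.28385246×0.4931 = 0.139968
Scale to base peak (0.362909) = 100: 5.63 : 37.83 : 93.52 : 100.00 : 38.57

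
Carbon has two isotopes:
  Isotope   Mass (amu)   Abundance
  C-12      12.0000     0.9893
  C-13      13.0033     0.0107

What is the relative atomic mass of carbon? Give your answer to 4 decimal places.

12.0107 amu

Ar = Σ fᵢ·mᵢ = 0.9893 × 12.0000 + 0.0107 × 13.0033
= 11.87160 + 0.13914 = 12.01074 amu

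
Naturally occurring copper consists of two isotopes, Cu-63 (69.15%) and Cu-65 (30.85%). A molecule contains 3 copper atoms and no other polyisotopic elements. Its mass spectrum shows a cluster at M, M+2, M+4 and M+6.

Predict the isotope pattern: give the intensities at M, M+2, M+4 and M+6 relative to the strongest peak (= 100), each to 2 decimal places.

The 3 Cu atoms are independent, so intensities follow the terms of (0.6915 + 0.3085)^3.
P(M) = 0.6915^3 = 0.330656
P(M+2) = 3 × 0.6915^2 × 0.3085^1 = 0.442548
P(M+4) = 3 × 0.6915^1 × 0.3085^2 = 0.197435
P(M+6) = 0.3085^3 = 0.029361
The M+2 peak is largest (0.442548); scaling to 100 gives 74.72 : 100.00 : 44.61 : 6.63.

74.72 : 100.00 : 44.61 : 6.63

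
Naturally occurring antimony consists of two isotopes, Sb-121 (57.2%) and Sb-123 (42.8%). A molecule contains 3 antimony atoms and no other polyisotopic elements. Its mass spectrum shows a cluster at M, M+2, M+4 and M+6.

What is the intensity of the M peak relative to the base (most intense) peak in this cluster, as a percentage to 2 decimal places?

Term probabilities: M 0.1871, M+2 0.4201, M+4 0.3143, M+6 0.0784. Base peak = M+2.
P(M+2) = C(3,1) × 0.572^2 × 0.428^1 = 3 × 0.327184 × 0.4280 = 0.420104 (base)
P(M) = C(3,0) × 0.572^3 × 0.428^0 = 1 × 0.18714925 × 1.0000 = 0.187149
Relative intensity = 0.187149 / 0.420104 × 100 = 44.55

44.55%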